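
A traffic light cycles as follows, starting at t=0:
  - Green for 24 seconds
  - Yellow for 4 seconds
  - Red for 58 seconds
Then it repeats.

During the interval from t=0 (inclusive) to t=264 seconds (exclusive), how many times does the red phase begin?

Answer: 3

Derivation:
Cycle = 24+4+58 = 86s
red phase starts at t = k*86 + 28 for k=0,1,2,...
Need k*86+28 < 264 → k < 2.744
k ∈ {0, ..., 2} → 3 starts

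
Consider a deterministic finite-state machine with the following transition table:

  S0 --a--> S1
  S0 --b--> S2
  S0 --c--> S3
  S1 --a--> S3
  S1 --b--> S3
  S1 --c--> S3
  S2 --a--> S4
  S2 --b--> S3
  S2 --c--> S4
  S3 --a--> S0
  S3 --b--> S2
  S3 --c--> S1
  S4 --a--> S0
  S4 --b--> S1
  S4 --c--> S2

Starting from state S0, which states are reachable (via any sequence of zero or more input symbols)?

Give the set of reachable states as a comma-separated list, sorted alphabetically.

Answer: S0, S1, S2, S3, S4

Derivation:
BFS from S0:
  visit S0: S0--a-->S1 (new), S0--b-->S2 (new), S0--c-->S3 (new)
  visit S1: S1--a-->S3 (seen), S1--b-->S3 (seen), S1--c-->S3 (seen)
  visit S2: S2--a-->S4 (new), S2--b-->S3 (seen), S2--c-->S4 (seen)
  visit S3: S3--a-->S0 (seen), S3--b-->S2 (seen), S3--c-->S1 (seen)
  visit S4: S4--a-->S0 (seen), S4--b-->S1 (seen), S4--c-->S2 (seen)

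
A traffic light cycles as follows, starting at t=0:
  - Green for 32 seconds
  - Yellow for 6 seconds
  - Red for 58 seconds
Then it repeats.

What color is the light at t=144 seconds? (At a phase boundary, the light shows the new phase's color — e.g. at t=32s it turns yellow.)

Answer: red

Derivation:
Cycle length = 32 + 6 + 58 = 96s
t = 144, phase_t = 144 mod 96 = 48
48 >= 38 → RED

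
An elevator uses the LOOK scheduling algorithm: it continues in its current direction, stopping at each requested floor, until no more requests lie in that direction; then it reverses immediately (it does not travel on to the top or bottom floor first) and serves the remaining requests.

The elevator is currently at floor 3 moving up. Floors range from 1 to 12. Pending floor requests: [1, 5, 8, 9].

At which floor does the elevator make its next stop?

Answer: 5

Derivation:
Current floor: 3, direction: up
Requests above: [5, 8, 9]
Requests below: [1]
Moving up and requests lie above → nearest above is min([5, 8, 9]) = 5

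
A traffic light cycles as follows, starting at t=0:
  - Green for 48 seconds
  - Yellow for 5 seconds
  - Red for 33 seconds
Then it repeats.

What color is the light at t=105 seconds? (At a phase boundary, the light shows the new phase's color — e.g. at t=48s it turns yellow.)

Answer: green

Derivation:
Cycle length = 48 + 5 + 33 = 86s
t = 105, phase_t = 105 mod 86 = 19
19 < 48 (green end) → GREEN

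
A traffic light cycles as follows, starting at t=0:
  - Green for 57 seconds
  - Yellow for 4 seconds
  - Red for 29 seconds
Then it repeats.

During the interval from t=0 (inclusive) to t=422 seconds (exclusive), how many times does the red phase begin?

Answer: 5

Derivation:
Cycle = 57+4+29 = 90s
red phase starts at t = k*90 + 61 for k=0,1,2,...
Need k*90+61 < 422 → k < 4.011
k ∈ {0, ..., 4} → 5 starts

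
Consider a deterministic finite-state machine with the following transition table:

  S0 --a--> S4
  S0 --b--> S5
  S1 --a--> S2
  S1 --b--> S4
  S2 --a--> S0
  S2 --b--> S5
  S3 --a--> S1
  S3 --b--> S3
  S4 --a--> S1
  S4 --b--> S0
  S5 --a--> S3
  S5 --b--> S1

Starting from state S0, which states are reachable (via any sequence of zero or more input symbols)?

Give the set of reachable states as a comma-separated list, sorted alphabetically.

Answer: S0, S1, S2, S3, S4, S5

Derivation:
BFS from S0:
  visit S0: S0--a-->S4 (new), S0--b-->S5 (new)
  visit S4: S4--a-->S1 (new), S4--b-->S0 (seen)
  visit S5: S5--a-->S3 (new), S5--b-->S1 (seen)
  visit S1: S1--a-->S2 (new), S1--b-->S4 (seen)
  visit S3: S3--a-->S1 (seen), S3--b-->S3 (seen)
  visit S2: S2--a-->S0 (seen), S2--b-->S5 (seen)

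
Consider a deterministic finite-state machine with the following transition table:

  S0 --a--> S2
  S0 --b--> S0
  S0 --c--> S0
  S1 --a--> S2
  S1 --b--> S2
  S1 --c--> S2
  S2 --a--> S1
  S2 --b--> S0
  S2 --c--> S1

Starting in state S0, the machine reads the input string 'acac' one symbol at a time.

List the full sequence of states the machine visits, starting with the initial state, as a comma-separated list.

Start: S0
  read 'a': S0 --a--> S2
  read 'c': S2 --c--> S1
  read 'a': S1 --a--> S2
  read 'c': S2 --c--> S1

Answer: S0, S2, S1, S2, S1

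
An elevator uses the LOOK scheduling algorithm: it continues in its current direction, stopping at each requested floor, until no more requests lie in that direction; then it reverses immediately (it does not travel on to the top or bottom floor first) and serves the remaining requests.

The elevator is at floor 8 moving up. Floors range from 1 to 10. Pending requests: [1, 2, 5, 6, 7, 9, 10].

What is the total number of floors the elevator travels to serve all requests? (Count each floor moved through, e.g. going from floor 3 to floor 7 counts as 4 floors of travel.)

Start at floor 8 moving up, LOOK stop order: [9, 10, 7, 6, 5, 2, 1]
  8 → 9: |9-8| = 1, total = 1
  9 → 10: |10-9| = 1, total = 2
  10 → 7: |7-10| = 3, total = 5
  7 → 6: |6-7| = 1, total = 6
  6 → 5: |5-6| = 1, total = 7
  5 → 2: |2-5| = 3, total = 10
  2 → 1: |1-2| = 1, total = 11

Answer: 11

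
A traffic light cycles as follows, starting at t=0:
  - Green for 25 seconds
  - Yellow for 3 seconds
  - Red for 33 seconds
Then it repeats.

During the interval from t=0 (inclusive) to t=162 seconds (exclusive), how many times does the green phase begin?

Cycle = 25+3+33 = 61s
green phase starts at t = k*61 + 0 for k=0,1,2,...
Need k*61+0 < 162 → k < 2.656
k ∈ {0, ..., 2} → 3 starts

Answer: 3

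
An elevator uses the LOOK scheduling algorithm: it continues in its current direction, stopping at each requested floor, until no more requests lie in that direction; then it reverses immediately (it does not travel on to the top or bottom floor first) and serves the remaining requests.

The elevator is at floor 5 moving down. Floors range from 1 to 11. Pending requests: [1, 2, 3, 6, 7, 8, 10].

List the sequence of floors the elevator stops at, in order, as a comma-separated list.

Current: 5, moving DOWN
Serve below first (descending): [3, 2, 1]
Then reverse, serve above (ascending): [6, 7, 8, 10]

Answer: 3, 2, 1, 6, 7, 8, 10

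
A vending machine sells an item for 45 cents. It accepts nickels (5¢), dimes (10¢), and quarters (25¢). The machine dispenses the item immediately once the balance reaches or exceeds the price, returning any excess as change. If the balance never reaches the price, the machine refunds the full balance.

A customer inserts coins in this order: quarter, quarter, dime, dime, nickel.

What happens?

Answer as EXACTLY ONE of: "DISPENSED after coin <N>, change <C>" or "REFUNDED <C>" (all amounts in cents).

Price: 45¢
Coin 1 (quarter, 25¢): balance = 25¢
Coin 2 (quarter, 25¢): balance = 50¢
  → balance >= price → DISPENSE, change = 50 - 45 = 5¢

Answer: DISPENSED after coin 2, change 5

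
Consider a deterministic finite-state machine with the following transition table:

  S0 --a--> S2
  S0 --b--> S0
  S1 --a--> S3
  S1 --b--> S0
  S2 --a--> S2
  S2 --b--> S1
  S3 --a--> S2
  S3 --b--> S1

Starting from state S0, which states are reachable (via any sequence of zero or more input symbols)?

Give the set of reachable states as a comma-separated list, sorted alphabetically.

Answer: S0, S1, S2, S3

Derivation:
BFS from S0:
  visit S0: S0--a-->S2 (new), S0--b-->S0 (seen)
  visit S2: S2--a-->S2 (seen), S2--b-->S1 (new)
  visit S1: S1--a-->S3 (new), S1--b-->S0 (seen)
  visit S3: S3--a-->S2 (seen), S3--b-->S1 (seen)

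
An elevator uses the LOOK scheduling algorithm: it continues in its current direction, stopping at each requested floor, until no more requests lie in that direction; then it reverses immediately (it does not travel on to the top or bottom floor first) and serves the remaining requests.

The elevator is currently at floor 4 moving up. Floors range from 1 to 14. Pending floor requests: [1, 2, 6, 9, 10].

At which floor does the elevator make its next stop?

Answer: 6

Derivation:
Current floor: 4, direction: up
Requests above: [6, 9, 10]
Requests below: [1, 2]
Moving up and requests lie above → nearest above is min([6, 9, 10]) = 6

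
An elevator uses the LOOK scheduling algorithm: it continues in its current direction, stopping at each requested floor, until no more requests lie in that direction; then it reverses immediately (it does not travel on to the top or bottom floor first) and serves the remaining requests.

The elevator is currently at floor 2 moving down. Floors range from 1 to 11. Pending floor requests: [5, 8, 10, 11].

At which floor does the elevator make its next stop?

Answer: 5

Derivation:
Current floor: 2, direction: down
Requests above: [5, 8, 10, 11]
Requests below: []
Moving down but no requests below → reverse; nearest above is min([5, 8, 10, 11]) = 5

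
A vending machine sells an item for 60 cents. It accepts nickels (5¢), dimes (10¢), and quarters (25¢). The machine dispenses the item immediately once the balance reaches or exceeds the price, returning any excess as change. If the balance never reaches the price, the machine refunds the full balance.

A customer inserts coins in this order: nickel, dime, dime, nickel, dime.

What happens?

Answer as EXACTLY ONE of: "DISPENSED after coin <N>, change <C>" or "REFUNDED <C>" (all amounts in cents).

Answer: REFUNDED 40

Derivation:
Price: 60¢
Coin 1 (nickel, 5¢): balance = 5¢
Coin 2 (dime, 10¢): balance = 15¢
Coin 3 (dime, 10¢): balance = 25¢
Coin 4 (nickel, 5¢): balance = 30¢
Coin 5 (dime, 10¢): balance = 40¢
All coins inserted, balance 40¢ < price 60¢ → REFUND 40¢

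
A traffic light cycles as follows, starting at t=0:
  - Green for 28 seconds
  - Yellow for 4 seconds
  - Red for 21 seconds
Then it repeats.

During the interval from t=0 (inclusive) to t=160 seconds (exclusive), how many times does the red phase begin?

Cycle = 28+4+21 = 53s
red phase starts at t = k*53 + 32 for k=0,1,2,...
Need k*53+32 < 160 → k < 2.415
k ∈ {0, ..., 2} → 3 starts

Answer: 3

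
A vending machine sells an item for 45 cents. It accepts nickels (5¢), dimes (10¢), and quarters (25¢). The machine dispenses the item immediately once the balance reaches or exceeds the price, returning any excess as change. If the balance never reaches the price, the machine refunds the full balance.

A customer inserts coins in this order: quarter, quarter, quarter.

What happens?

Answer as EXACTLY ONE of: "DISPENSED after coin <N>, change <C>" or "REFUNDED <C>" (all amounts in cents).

Price: 45¢
Coin 1 (quarter, 25¢): balance = 25¢
Coin 2 (quarter, 25¢): balance = 50¢
  → balance >= price → DISPENSE, change = 50 - 45 = 5¢

Answer: DISPENSED after coin 2, change 5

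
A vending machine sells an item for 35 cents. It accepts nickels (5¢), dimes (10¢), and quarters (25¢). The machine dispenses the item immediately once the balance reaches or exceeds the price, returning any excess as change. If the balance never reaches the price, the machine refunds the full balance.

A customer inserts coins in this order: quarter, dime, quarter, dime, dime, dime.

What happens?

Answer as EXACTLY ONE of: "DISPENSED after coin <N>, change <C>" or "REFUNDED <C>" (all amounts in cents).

Price: 35¢
Coin 1 (quarter, 25¢): balance = 25¢
Coin 2 (dime, 10¢): balance = 35¢
  → balance >= price → DISPENSE, change = 35 - 35 = 0¢

Answer: DISPENSED after coin 2, change 0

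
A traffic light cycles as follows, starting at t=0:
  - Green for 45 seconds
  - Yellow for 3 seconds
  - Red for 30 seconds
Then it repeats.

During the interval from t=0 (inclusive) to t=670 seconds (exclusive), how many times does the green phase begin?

Answer: 9

Derivation:
Cycle = 45+3+30 = 78s
green phase starts at t = k*78 + 0 for k=0,1,2,...
Need k*78+0 < 670 → k < 8.590
k ∈ {0, ..., 8} → 9 starts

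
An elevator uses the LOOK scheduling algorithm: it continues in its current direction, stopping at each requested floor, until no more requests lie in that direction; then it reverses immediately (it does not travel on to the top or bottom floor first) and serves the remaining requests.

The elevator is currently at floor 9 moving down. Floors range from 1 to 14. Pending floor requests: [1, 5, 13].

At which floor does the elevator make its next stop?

Answer: 5

Derivation:
Current floor: 9, direction: down
Requests above: [13]
Requests below: [1, 5]
Moving down and requests lie below → nearest below is max([1, 5]) = 5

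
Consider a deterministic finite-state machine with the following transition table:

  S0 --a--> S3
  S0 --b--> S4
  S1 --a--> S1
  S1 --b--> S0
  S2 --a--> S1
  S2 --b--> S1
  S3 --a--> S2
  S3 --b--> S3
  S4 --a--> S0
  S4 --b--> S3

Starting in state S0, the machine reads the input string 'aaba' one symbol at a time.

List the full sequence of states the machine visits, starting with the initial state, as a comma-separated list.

Answer: S0, S3, S2, S1, S1

Derivation:
Start: S0
  read 'a': S0 --a--> S3
  read 'a': S3 --a--> S2
  read 'b': S2 --b--> S1
  read 'a': S1 --a--> S1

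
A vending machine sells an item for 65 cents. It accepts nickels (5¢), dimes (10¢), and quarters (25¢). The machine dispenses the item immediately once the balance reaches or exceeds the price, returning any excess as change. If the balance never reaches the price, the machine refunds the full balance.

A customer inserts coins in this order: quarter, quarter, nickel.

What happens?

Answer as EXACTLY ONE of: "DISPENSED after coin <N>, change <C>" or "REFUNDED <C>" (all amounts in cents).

Price: 65¢
Coin 1 (quarter, 25¢): balance = 25¢
Coin 2 (quarter, 25¢): balance = 50¢
Coin 3 (nickel, 5¢): balance = 55¢
All coins inserted, balance 55¢ < price 65¢ → REFUND 55¢

Answer: REFUNDED 55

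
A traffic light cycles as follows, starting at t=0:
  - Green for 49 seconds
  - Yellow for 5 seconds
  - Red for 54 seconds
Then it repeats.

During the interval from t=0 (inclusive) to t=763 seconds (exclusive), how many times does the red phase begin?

Answer: 7

Derivation:
Cycle = 49+5+54 = 108s
red phase starts at t = k*108 + 54 for k=0,1,2,...
Need k*108+54 < 763 → k < 6.565
k ∈ {0, ..., 6} → 7 starts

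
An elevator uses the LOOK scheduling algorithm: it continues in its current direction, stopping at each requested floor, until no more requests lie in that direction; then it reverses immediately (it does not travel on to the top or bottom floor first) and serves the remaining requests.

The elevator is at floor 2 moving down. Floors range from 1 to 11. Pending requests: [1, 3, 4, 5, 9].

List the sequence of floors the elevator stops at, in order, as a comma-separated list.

Answer: 1, 3, 4, 5, 9

Derivation:
Current: 2, moving DOWN
Serve below first (descending): [1]
Then reverse, serve above (ascending): [3, 4, 5, 9]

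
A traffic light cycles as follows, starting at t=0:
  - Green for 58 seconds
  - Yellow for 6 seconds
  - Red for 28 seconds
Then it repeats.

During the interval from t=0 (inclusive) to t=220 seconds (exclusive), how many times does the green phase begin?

Cycle = 58+6+28 = 92s
green phase starts at t = k*92 + 0 for k=0,1,2,...
Need k*92+0 < 220 → k < 2.391
k ∈ {0, ..., 2} → 3 starts

Answer: 3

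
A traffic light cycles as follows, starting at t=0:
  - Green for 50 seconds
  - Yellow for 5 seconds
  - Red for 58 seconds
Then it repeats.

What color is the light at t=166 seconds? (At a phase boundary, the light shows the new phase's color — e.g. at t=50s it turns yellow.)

Cycle length = 50 + 5 + 58 = 113s
t = 166, phase_t = 166 mod 113 = 53
50 <= 53 < 55 (yellow end) → YELLOW

Answer: yellow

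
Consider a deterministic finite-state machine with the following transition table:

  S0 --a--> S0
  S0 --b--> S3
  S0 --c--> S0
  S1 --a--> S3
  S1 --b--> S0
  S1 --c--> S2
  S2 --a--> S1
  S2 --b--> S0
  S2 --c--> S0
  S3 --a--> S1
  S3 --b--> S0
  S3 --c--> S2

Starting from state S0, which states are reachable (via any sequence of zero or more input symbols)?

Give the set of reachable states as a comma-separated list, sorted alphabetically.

BFS from S0:
  visit S0: S0--a-->S0 (seen), S0--b-->S3 (new), S0--c-->S0 (seen)
  visit S3: S3--a-->S1 (new), S3--b-->S0 (seen), S3--c-->S2 (new)
  visit S1: S1--a-->S3 (seen), S1--b-->S0 (seen), S1--c-->S2 (seen)
  visit S2: S2--a-->S1 (seen), S2--b-->S0 (seen), S2--c-->S0 (seen)

Answer: S0, S1, S2, S3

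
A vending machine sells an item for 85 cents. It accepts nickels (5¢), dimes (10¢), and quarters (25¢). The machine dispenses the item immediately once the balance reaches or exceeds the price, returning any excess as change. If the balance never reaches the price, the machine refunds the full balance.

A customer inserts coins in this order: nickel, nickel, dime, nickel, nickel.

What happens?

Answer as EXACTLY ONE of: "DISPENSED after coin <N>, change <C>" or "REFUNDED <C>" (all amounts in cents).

Price: 85¢
Coin 1 (nickel, 5¢): balance = 5¢
Coin 2 (nickel, 5¢): balance = 10¢
Coin 3 (dime, 10¢): balance = 20¢
Coin 4 (nickel, 5¢): balance = 25¢
Coin 5 (nickel, 5¢): balance = 30¢
All coins inserted, balance 30¢ < price 85¢ → REFUND 30¢

Answer: REFUNDED 30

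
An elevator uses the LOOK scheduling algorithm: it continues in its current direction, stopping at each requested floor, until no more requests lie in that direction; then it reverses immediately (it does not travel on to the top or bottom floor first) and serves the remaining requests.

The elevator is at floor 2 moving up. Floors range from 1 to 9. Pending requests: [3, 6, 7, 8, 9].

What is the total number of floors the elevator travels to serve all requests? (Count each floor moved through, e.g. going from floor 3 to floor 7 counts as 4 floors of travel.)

Start at floor 2 moving up, LOOK stop order: [3, 6, 7, 8, 9]
  2 → 3: |3-2| = 1, total = 1
  3 → 6: |6-3| = 3, total = 4
  6 → 7: |7-6| = 1, total = 5
  7 → 8: |8-7| = 1, total = 6
  8 → 9: |9-8| = 1, total = 7

Answer: 7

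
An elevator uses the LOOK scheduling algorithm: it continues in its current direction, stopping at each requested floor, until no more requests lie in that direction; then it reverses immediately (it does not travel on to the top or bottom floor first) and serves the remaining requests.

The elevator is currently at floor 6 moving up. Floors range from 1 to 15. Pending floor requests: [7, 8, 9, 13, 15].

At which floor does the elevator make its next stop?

Answer: 7

Derivation:
Current floor: 6, direction: up
Requests above: [7, 8, 9, 13, 15]
Requests below: []
Moving up and requests lie above → nearest above is min([7, 8, 9, 13, 15]) = 7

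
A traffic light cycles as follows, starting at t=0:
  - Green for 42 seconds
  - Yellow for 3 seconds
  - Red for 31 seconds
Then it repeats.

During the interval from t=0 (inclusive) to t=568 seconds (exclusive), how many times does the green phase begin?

Answer: 8

Derivation:
Cycle = 42+3+31 = 76s
green phase starts at t = k*76 + 0 for k=0,1,2,...
Need k*76+0 < 568 → k < 7.474
k ∈ {0, ..., 7} → 8 starts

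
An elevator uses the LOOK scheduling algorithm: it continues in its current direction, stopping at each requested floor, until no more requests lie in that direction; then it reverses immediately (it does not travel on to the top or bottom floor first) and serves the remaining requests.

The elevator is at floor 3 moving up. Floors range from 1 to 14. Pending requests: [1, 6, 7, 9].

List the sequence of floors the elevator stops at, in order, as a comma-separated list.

Current: 3, moving UP
Serve above first (ascending): [6, 7, 9]
Then reverse, serve below (descending): [1]

Answer: 6, 7, 9, 1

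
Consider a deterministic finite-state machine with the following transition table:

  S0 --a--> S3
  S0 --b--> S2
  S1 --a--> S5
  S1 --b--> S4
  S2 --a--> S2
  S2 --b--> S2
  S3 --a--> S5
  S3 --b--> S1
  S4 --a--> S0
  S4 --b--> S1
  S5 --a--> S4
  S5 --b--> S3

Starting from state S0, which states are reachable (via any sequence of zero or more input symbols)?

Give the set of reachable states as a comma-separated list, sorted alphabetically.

Answer: S0, S1, S2, S3, S4, S5

Derivation:
BFS from S0:
  visit S0: S0--a-->S3 (new), S0--b-->S2 (new)
  visit S3: S3--a-->S5 (new), S3--b-->S1 (new)
  visit S2: S2--a-->S2 (seen), S2--b-->S2 (seen)
  visit S5: S5--a-->S4 (new), S5--b-->S3 (seen)
  visit S1: S1--a-->S5 (seen), S1--b-->S4 (seen)
  visit S4: S4--a-->S0 (seen), S4--b-->S1 (seen)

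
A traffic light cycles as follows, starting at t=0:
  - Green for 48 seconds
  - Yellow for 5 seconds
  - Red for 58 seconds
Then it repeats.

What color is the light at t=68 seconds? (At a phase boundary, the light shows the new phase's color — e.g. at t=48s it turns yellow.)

Answer: red

Derivation:
Cycle length = 48 + 5 + 58 = 111s
t = 68, phase_t = 68 mod 111 = 68
68 >= 53 → RED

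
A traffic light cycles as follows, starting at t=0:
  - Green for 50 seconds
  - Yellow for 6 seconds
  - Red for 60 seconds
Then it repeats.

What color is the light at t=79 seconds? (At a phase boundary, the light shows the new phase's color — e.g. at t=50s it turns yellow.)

Answer: red

Derivation:
Cycle length = 50 + 6 + 60 = 116s
t = 79, phase_t = 79 mod 116 = 79
79 >= 56 → RED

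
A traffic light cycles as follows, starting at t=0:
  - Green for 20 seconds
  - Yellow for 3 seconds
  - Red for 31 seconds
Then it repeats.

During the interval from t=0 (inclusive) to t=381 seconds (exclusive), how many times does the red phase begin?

Answer: 7

Derivation:
Cycle = 20+3+31 = 54s
red phase starts at t = k*54 + 23 for k=0,1,2,...
Need k*54+23 < 381 → k < 6.630
k ∈ {0, ..., 6} → 7 starts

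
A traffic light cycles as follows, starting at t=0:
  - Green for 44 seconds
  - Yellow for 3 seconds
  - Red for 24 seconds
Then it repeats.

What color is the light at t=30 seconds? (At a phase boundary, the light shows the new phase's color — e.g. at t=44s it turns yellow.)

Answer: green

Derivation:
Cycle length = 44 + 3 + 24 = 71s
t = 30, phase_t = 30 mod 71 = 30
30 < 44 (green end) → GREEN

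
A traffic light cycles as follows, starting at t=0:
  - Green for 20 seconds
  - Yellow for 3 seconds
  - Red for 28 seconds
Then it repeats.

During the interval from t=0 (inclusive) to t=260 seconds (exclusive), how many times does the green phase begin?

Cycle = 20+3+28 = 51s
green phase starts at t = k*51 + 0 for k=0,1,2,...
Need k*51+0 < 260 → k < 5.098
k ∈ {0, ..., 5} → 6 starts

Answer: 6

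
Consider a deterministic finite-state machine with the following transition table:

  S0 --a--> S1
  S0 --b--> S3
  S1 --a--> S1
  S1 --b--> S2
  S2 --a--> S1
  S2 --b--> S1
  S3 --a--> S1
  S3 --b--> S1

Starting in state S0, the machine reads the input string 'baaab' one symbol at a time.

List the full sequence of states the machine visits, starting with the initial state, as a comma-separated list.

Answer: S0, S3, S1, S1, S1, S2

Derivation:
Start: S0
  read 'b': S0 --b--> S3
  read 'a': S3 --a--> S1
  read 'a': S1 --a--> S1
  read 'a': S1 --a--> S1
  read 'b': S1 --b--> S2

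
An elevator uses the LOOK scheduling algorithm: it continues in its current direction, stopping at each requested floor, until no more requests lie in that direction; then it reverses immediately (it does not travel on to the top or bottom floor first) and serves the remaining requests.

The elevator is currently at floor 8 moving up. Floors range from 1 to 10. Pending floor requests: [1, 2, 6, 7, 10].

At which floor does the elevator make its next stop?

Current floor: 8, direction: up
Requests above: [10]
Requests below: [1, 2, 6, 7]
Moving up and requests lie above → nearest above is min([10]) = 10

Answer: 10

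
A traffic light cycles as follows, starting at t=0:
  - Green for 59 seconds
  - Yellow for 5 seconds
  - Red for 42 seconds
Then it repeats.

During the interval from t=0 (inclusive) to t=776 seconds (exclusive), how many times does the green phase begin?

Cycle = 59+5+42 = 106s
green phase starts at t = k*106 + 0 for k=0,1,2,...
Need k*106+0 < 776 → k < 7.321
k ∈ {0, ..., 7} → 8 starts

Answer: 8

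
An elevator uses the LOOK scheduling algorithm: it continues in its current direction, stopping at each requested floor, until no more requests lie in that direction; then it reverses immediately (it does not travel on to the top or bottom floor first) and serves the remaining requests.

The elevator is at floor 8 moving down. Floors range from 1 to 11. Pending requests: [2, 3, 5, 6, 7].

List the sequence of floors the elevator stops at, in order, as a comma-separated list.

Current: 8, moving DOWN
Serve below first (descending): [7, 6, 5, 3, 2]
Then reverse, serve above (ascending): []

Answer: 7, 6, 5, 3, 2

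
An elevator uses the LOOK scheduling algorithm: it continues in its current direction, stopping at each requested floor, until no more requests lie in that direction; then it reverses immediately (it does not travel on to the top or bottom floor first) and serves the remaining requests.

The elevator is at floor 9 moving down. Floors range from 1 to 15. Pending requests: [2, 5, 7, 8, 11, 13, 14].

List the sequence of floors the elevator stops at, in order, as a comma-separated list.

Answer: 8, 7, 5, 2, 11, 13, 14

Derivation:
Current: 9, moving DOWN
Serve below first (descending): [8, 7, 5, 2]
Then reverse, serve above (ascending): [11, 13, 14]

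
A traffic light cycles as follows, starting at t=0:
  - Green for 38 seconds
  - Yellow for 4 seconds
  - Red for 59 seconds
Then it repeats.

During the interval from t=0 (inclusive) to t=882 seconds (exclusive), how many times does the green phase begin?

Answer: 9

Derivation:
Cycle = 38+4+59 = 101s
green phase starts at t = k*101 + 0 for k=0,1,2,...
Need k*101+0 < 882 → k < 8.733
k ∈ {0, ..., 8} → 9 starts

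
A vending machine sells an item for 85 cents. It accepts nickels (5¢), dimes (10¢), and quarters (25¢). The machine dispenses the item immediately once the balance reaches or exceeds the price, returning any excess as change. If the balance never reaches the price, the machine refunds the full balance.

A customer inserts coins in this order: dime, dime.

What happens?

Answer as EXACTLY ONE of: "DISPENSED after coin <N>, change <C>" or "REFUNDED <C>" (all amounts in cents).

Answer: REFUNDED 20

Derivation:
Price: 85¢
Coin 1 (dime, 10¢): balance = 10¢
Coin 2 (dime, 10¢): balance = 20¢
All coins inserted, balance 20¢ < price 85¢ → REFUND 20¢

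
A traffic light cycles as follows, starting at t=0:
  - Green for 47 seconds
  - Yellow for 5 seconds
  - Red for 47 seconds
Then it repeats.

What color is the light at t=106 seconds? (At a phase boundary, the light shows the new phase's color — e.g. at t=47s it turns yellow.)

Cycle length = 47 + 5 + 47 = 99s
t = 106, phase_t = 106 mod 99 = 7
7 < 47 (green end) → GREEN

Answer: green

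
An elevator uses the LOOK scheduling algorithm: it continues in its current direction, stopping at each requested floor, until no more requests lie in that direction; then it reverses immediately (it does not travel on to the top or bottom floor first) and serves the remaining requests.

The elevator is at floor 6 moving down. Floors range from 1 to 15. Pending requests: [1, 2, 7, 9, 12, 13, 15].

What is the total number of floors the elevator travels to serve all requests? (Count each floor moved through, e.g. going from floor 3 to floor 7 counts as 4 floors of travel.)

Answer: 19

Derivation:
Start at floor 6 moving down, LOOK stop order: [2, 1, 7, 9, 12, 13, 15]
  6 → 2: |2-6| = 4, total = 4
  2 → 1: |1-2| = 1, total = 5
  1 → 7: |7-1| = 6, total = 11
  7 → 9: |9-7| = 2, total = 13
  9 → 12: |12-9| = 3, total = 16
  12 → 13: |13-12| = 1, total = 17
  13 → 15: |15-13| = 2, total = 19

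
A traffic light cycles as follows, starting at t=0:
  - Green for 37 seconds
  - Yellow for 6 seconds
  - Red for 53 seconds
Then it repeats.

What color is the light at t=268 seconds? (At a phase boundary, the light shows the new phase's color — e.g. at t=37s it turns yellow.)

Cycle length = 37 + 6 + 53 = 96s
t = 268, phase_t = 268 mod 96 = 76
76 >= 43 → RED

Answer: red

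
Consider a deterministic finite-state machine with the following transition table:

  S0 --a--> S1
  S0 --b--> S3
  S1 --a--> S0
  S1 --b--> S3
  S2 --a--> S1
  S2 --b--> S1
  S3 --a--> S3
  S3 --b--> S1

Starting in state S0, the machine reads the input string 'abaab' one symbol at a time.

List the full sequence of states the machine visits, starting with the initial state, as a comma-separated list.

Start: S0
  read 'a': S0 --a--> S1
  read 'b': S1 --b--> S3
  read 'a': S3 --a--> S3
  read 'a': S3 --a--> S3
  read 'b': S3 --b--> S1

Answer: S0, S1, S3, S3, S3, S1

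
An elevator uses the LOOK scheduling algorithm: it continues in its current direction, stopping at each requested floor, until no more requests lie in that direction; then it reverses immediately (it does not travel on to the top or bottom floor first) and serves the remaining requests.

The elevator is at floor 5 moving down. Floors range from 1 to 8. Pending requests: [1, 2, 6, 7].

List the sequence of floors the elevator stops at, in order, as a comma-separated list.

Current: 5, moving DOWN
Serve below first (descending): [2, 1]
Then reverse, serve above (ascending): [6, 7]

Answer: 2, 1, 6, 7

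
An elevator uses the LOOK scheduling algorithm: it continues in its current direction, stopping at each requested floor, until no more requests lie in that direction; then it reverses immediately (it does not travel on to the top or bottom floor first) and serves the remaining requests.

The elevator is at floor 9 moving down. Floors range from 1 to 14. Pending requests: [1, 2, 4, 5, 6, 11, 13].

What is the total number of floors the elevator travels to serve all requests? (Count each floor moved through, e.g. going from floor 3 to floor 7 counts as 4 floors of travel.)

Start at floor 9 moving down, LOOK stop order: [6, 5, 4, 2, 1, 11, 13]
  9 → 6: |6-9| = 3, total = 3
  6 → 5: |5-6| = 1, total = 4
  5 → 4: |4-5| = 1, total = 5
  4 → 2: |2-4| = 2, total = 7
  2 → 1: |1-2| = 1, total = 8
  1 → 11: |11-1| = 10, total = 18
  11 → 13: |13-11| = 2, total = 20

Answer: 20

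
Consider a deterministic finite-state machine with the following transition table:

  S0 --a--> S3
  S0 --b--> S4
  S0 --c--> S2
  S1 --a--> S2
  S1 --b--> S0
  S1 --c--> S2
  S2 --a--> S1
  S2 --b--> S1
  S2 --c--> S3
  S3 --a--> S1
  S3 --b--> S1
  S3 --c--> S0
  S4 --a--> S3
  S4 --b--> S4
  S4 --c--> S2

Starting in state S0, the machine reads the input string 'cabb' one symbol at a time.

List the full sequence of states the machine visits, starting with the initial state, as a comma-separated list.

Answer: S0, S2, S1, S0, S4

Derivation:
Start: S0
  read 'c': S0 --c--> S2
  read 'a': S2 --a--> S1
  read 'b': S1 --b--> S0
  read 'b': S0 --b--> S4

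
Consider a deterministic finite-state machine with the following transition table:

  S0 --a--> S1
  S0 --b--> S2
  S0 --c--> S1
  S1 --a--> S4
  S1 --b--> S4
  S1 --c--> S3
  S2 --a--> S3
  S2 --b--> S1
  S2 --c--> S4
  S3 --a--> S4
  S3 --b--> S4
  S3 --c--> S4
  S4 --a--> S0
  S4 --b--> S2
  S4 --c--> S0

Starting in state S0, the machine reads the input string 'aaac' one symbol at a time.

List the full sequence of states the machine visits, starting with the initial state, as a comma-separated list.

Start: S0
  read 'a': S0 --a--> S1
  read 'a': S1 --a--> S4
  read 'a': S4 --a--> S0
  read 'c': S0 --c--> S1

Answer: S0, S1, S4, S0, S1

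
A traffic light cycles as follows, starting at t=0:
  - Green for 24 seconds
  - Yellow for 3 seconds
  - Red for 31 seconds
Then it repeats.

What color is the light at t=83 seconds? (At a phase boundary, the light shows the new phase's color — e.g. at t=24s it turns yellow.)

Cycle length = 24 + 3 + 31 = 58s
t = 83, phase_t = 83 mod 58 = 25
24 <= 25 < 27 (yellow end) → YELLOW

Answer: yellow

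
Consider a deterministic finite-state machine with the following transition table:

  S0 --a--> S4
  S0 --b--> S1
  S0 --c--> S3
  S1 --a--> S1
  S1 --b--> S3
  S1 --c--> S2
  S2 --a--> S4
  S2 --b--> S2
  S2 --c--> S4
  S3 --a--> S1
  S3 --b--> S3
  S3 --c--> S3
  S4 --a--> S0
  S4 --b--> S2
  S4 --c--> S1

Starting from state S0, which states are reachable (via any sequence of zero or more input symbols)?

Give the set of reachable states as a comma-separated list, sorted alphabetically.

BFS from S0:
  visit S0: S0--a-->S4 (new), S0--b-->S1 (new), S0--c-->S3 (new)
  visit S4: S4--a-->S0 (seen), S4--b-->S2 (new), S4--c-->S1 (seen)
  visit S1: S1--a-->S1 (seen), S1--b-->S3 (seen), S1--c-->S2 (seen)
  visit S3: S3--a-->S1 (seen), S3--b-->S3 (seen), S3--c-->S3 (seen)
  visit S2: S2--a-->S4 (seen), S2--b-->S2 (seen), S2--c-->S4 (seen)

Answer: S0, S1, S2, S3, S4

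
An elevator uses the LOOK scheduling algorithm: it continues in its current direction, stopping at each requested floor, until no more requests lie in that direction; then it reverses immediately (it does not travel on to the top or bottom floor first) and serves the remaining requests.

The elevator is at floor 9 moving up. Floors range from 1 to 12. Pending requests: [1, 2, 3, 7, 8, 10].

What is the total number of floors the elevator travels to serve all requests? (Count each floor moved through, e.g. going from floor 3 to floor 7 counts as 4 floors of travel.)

Answer: 10

Derivation:
Start at floor 9 moving up, LOOK stop order: [10, 8, 7, 3, 2, 1]
  9 → 10: |10-9| = 1, total = 1
  10 → 8: |8-10| = 2, total = 3
  8 → 7: |7-8| = 1, total = 4
  7 → 3: |3-7| = 4, total = 8
  3 → 2: |2-3| = 1, total = 9
  2 → 1: |1-2| = 1, total = 10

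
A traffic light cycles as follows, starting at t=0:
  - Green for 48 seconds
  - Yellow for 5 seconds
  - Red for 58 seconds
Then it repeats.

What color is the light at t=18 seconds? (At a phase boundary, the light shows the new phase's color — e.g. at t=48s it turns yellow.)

Cycle length = 48 + 5 + 58 = 111s
t = 18, phase_t = 18 mod 111 = 18
18 < 48 (green end) → GREEN

Answer: green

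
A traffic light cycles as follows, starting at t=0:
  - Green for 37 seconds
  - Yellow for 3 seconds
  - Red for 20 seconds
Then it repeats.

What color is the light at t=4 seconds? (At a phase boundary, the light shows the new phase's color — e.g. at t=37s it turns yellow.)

Answer: green

Derivation:
Cycle length = 37 + 3 + 20 = 60s
t = 4, phase_t = 4 mod 60 = 4
4 < 37 (green end) → GREEN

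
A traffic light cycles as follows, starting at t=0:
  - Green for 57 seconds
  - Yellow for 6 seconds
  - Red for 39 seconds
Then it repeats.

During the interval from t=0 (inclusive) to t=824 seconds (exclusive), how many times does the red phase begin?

Answer: 8

Derivation:
Cycle = 57+6+39 = 102s
red phase starts at t = k*102 + 63 for k=0,1,2,...
Need k*102+63 < 824 → k < 7.461
k ∈ {0, ..., 7} → 8 starts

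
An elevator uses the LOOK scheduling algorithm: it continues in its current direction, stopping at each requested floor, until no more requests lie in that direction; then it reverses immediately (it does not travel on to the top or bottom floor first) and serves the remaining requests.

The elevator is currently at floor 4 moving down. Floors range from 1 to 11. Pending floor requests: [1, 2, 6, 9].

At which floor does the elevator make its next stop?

Answer: 2

Derivation:
Current floor: 4, direction: down
Requests above: [6, 9]
Requests below: [1, 2]
Moving down and requests lie below → nearest below is max([1, 2]) = 2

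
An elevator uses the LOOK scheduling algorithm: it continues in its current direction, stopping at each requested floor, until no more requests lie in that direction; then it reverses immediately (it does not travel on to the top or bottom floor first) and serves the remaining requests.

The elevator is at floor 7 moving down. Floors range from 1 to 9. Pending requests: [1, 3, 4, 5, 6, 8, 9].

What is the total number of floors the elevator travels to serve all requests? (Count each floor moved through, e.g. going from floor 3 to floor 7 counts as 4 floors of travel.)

Answer: 14

Derivation:
Start at floor 7 moving down, LOOK stop order: [6, 5, 4, 3, 1, 8, 9]
  7 → 6: |6-7| = 1, total = 1
  6 → 5: |5-6| = 1, total = 2
  5 → 4: |4-5| = 1, total = 3
  4 → 3: |3-4| = 1, total = 4
  3 → 1: |1-3| = 2, total = 6
  1 → 8: |8-1| = 7, total = 13
  8 → 9: |9-8| = 1, total = 14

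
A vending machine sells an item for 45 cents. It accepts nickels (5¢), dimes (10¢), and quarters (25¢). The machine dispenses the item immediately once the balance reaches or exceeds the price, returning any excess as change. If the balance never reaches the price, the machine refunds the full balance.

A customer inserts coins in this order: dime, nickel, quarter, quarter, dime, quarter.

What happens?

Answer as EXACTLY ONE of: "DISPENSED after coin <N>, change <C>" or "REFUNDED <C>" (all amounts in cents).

Price: 45¢
Coin 1 (dime, 10¢): balance = 10¢
Coin 2 (nickel, 5¢): balance = 15¢
Coin 3 (quarter, 25¢): balance = 40¢
Coin 4 (quarter, 25¢): balance = 65¢
  → balance >= price → DISPENSE, change = 65 - 45 = 20¢

Answer: DISPENSED after coin 4, change 20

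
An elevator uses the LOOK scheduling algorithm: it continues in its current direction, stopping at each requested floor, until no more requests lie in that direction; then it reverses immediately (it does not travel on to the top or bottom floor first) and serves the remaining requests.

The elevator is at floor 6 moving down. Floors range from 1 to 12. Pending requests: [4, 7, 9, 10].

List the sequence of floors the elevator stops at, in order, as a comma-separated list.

Answer: 4, 7, 9, 10

Derivation:
Current: 6, moving DOWN
Serve below first (descending): [4]
Then reverse, serve above (ascending): [7, 9, 10]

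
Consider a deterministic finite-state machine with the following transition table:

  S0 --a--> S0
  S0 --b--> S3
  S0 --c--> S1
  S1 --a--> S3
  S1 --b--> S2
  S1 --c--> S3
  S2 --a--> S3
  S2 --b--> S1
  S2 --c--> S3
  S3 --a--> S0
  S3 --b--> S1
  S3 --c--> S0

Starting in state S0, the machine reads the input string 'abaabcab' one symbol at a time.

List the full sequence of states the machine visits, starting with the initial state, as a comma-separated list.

Start: S0
  read 'a': S0 --a--> S0
  read 'b': S0 --b--> S3
  read 'a': S3 --a--> S0
  read 'a': S0 --a--> S0
  read 'b': S0 --b--> S3
  read 'c': S3 --c--> S0
  read 'a': S0 --a--> S0
  read 'b': S0 --b--> S3

Answer: S0, S0, S3, S0, S0, S3, S0, S0, S3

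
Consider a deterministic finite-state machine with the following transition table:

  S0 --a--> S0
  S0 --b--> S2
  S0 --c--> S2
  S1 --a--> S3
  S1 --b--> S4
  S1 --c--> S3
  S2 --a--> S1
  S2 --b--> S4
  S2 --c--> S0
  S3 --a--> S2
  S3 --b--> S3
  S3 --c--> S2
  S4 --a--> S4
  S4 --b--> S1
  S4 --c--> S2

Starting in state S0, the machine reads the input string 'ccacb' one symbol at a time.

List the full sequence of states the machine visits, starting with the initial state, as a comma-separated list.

Start: S0
  read 'c': S0 --c--> S2
  read 'c': S2 --c--> S0
  read 'a': S0 --a--> S0
  read 'c': S0 --c--> S2
  read 'b': S2 --b--> S4

Answer: S0, S2, S0, S0, S2, S4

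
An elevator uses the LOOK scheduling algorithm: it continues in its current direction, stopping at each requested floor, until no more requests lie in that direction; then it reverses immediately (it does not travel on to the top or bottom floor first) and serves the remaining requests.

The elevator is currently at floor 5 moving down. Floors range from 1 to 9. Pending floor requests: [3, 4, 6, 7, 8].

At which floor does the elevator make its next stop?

Answer: 4

Derivation:
Current floor: 5, direction: down
Requests above: [6, 7, 8]
Requests below: [3, 4]
Moving down and requests lie below → nearest below is max([3, 4]) = 4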